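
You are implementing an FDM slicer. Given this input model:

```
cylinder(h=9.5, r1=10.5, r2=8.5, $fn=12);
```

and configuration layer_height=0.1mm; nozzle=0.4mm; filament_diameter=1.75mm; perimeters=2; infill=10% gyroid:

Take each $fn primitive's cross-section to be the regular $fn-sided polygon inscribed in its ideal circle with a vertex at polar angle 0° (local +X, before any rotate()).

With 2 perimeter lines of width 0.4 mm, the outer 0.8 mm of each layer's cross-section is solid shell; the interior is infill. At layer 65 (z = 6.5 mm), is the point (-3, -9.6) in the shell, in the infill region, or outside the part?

At z = 6.5 mm: the cone contributes a regular 12-gon of circumradius 9.132 (interpolated between r1=10.5 and r2=8.5 at t=0.684). Overall, the cross-section is a single solid region. The nearest boundary edge runs (-4.57, -7.91)→(-0.00, -9.13); distance from the point to it = 1.23 mm. The point is not inside any of the regions above, so it lies outside the cross-section (1.23 mm from the nearest boundary).

outside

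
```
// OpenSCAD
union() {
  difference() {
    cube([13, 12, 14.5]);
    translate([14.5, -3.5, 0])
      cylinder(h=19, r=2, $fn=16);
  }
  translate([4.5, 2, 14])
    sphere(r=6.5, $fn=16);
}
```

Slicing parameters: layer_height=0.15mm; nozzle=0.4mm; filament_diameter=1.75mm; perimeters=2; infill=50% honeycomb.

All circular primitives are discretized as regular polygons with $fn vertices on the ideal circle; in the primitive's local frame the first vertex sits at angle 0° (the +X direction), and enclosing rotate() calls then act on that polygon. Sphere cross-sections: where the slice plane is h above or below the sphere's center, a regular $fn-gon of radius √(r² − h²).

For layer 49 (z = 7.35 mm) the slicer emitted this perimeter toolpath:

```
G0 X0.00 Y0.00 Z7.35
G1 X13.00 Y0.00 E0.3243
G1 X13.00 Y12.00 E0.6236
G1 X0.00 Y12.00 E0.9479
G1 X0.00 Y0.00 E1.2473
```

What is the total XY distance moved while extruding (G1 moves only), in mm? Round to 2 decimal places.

50.00 mm

Sum the Euclidean lengths of each G1 segment: total = 50.00 mm.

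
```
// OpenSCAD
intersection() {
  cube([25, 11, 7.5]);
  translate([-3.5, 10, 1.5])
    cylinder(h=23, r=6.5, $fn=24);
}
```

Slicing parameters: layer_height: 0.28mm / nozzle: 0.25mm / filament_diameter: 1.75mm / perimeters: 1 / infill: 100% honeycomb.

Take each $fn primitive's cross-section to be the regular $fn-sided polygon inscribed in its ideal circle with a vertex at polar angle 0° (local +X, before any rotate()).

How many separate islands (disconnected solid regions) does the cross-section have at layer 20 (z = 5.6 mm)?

1

At z = 5.6 mm: the cube (footprint 25×11) is included at this height; the r=6.5 cylinder at (-3.5, 10) gives a regular 24-gon of circumradius 6.5 (constant along its height); After intersecting: the r=6.5 cylinder at (-3.5, 10) partially overlaps the 25×11 cube; clipping to the common part keeps 14.27 mm² — 1 connected region. Overall, the cross-section is a single solid region. Island count = 1.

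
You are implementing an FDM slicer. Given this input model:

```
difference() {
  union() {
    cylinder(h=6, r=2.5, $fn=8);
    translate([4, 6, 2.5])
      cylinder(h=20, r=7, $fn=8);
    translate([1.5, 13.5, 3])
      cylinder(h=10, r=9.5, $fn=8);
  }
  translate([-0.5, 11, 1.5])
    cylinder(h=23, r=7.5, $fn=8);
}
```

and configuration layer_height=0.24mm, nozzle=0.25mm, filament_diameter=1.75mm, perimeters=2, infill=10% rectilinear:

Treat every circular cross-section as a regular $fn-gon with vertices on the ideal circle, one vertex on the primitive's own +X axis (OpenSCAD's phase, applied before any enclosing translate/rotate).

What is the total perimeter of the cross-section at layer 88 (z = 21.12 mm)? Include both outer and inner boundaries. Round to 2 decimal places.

41.78 mm

At z = 21.12 mm: the cylinder does not reach this height (z outside [0, 6]); the r=7 cylinder at (4, 6) gives a regular 8-gon of circumradius 7 (constant along its height) (perimeter = 2·8·7.000·sin(180°/8) = 42.86 mm); the cylinder at (1.5, 13.5) is absent (z outside [3, 13]); Merging all regions: only the r=7 cylinder at (4, 6) is present, so the union is just that shape — boundary = 42.86 mm; the r=7.5 cylinder at (-0.5, 11) contributes a regular 8-gon of circumradius 7.5 (perimeter = 2·8·7.500·sin(180°/8) = 45.92 mm); Subtracting the remaining from the first: starting from that combined region, the r=7.5 cylinder at (-0.5, 11) partially overlaps it — only the 60.34 mm² overlap (of its 159.10 mm²) is removed, clipping the outline — boundary = 41.78 mm. Overall, the cross-section is a single solid region. Total boundary length (outer) = 41.78 mm.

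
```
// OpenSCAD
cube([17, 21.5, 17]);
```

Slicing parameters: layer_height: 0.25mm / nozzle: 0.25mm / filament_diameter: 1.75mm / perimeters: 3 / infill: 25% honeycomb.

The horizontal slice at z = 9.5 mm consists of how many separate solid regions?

At z = 9.5 mm: the 17×21.5 cube contributes its full rectangle. The result has 1 disconnected region.

1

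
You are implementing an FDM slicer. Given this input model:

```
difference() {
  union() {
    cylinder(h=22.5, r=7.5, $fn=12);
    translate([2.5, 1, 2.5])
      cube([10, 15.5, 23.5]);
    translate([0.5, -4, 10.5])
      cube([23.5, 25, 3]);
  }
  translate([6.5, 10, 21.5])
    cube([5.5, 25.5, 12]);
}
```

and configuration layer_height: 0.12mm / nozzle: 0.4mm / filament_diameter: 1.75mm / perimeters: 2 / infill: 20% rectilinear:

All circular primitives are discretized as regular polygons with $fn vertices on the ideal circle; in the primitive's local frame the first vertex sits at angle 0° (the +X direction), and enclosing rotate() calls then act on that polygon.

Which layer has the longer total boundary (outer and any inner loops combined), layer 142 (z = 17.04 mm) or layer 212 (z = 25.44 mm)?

Layer 142 (z = 17.04): the cylinder: section is a regular 12-gon, circumradius r=7.5 (perimeter = 2·12·7.500·sin(180°/12) = 46.59 mm); the cube at (2.5, 1) (footprint 10×15.5) is included at this height (perimeter 51.00 mm); the cube at (0.5, -4) is not intersected at this z (z outside [10.5, 13.5]); Merging all regions: the regions partially overlap (shared area 19.41 mm²), so the edge portions inside another operand are dropped and the merged outline is re-measured after clipping — boundary = 79.00 mm; the cube at (6.5, 10) does not reach this height (z outside [21.5, 33.5]); Taking the first minus the rest: none of the subtracted shapes is present at this height, so that combined region is unchanged — boundary = 79.00 mm. So its perimeter = 79.00 mm. Layer 212 (z = 25.44): the cylinder is not intersected at this z (z outside [0, 22.5]); the 10×15.5 cube at (2.5, 1) contributes its full rectangle (perimeter 51.00 mm); the cube at (0.5, -4) is absent (z outside [10.5, 13.5]); Combining (union): only the 10×15.5 cube at (2.5, 1) is present, so the union is just that shape — boundary = 51.00 mm; the cube at (6.5, 10) is present — its section is the full 5.5×25.5 rectangle (perimeter 62.00 mm); After the difference (first − rest): starting from that combined region, the 5.5×25.5 cube at (6.5, 10) partially overlaps it — only the 35.75 mm² overlap (of its 140.25 mm²) is removed, clipping the outline — boundary = 64.00 mm. So its perimeter = 64.00 mm. Layer 142 is larger (79.00 vs 64.00 mm).

layer 142 (z = 17.04 mm)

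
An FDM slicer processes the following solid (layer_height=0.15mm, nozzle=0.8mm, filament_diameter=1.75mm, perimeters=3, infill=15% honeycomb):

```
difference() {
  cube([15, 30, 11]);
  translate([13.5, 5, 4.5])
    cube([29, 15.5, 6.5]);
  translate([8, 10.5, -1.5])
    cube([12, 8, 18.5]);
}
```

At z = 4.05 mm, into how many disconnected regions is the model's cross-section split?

1

At z = 4.05 mm: the cube is present — its section is the full 15×30 rectangle; the cube at (13.5, 5) is not intersected at this z (z outside [4.5, 11]); the 12×8 cube at (8, 10.5) contributes its full rectangle; After the difference (first − rest): starting from the 15×30 cube, the 12×8 cube at (8, 10.5) partially overlaps it — only the 56.00 mm² overlap (of its 96.00 mm²) is removed, clipping the outline — 1 connected region. The result has 1 disconnected region.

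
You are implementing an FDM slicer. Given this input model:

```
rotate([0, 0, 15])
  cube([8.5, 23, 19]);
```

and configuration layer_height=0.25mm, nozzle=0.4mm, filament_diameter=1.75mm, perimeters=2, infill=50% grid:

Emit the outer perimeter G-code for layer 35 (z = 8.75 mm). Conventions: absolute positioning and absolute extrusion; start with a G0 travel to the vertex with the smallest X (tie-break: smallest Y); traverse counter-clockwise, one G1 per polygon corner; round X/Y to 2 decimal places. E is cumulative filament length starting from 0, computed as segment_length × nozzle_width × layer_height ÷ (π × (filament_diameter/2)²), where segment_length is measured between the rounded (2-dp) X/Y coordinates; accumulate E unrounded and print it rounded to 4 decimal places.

At z = 8.75 mm: the cube (footprint 8.5×23) is included at this height; (whole slice rotated 15° about Z — lengths, areas and connectivity unchanged). The outline is a single polygon with 4 vertices. Extrusion per mm of travel: 0.4 × 0.25 / (π × 0.875²) = 0.041575. Accumulating E over each segment gives final E = 2.6194.

G0 X-5.95 Y22.22 Z8.75
G1 X0.00 Y0.00 E0.9563
G1 X8.21 Y2.20 E1.3097
G1 X2.26 Y24.42 E2.2661
G1 X-5.95 Y22.22 E2.6194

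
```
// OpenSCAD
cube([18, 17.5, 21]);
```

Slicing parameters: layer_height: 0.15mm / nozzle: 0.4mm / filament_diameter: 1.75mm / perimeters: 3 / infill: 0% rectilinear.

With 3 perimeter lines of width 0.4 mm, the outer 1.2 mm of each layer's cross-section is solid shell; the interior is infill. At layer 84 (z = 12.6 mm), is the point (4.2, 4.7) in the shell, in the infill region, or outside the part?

At z = 12.6 mm: the cube is present — its section is the full 18×17.5 rectangle. Overall, the cross-section is a single solid region. The nearest boundary edge runs (0.00, 17.50)→(0.00, 0.00); distance from the point to it = 4.20 mm. The point is inside the cross-section and 4.20 mm from the nearest boundary — more than the 1.2 mm shell width (3 × 0.4), so it's in the infill interior.

infill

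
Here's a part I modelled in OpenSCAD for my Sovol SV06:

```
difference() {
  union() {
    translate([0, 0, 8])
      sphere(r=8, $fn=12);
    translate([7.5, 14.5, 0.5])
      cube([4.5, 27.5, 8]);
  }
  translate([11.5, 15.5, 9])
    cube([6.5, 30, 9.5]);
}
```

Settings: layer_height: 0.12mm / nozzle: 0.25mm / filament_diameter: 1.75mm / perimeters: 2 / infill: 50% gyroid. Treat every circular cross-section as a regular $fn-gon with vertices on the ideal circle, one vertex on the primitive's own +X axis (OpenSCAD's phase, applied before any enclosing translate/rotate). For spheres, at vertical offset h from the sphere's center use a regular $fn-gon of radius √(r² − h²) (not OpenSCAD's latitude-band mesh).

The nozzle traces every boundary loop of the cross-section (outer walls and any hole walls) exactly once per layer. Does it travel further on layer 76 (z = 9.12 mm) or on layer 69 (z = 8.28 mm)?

Layer 76 (z = 9.12): the r=8 sphere contributes a regular 12-gon of circumradius √(8²−1.12²) = 7.921 (perimeter = 2·12·7.921·sin(180°/12) = 49.20 mm); the cube at (7.5, 14.5) is not intersected at this z (z outside [0.5, 8.5]); Merging all regions: only the r=8 sphere is present, so the union is just that shape — boundary = 49.20 mm; the cube at (11.5, 15.5) (footprint 6.5×30) is included at this height (perimeter 73.00 mm); Subtracting the remaining from the first: starting from that combined region, the 6.5×30 cube at (11.5, 15.5) misses the remaining region (no effect) — boundary = 49.20 mm. So its perimeter = 49.20 mm. Layer 69 (z = 8.28): the sphere: section is a regular 12-gon, circumradius = √(r²−h²) = √(8²−0.28²) = 7.995 (perimeter = 2·12·7.995·sin(180°/12) = 49.66 mm); the cube at (7.5, 14.5) (footprint 4.5×27.5) is included at this height (perimeter 64.00 mm); Taking the union: the 2 present regions are separate (no shared area or edge), so areas and boundary lengths simply add and each stays a separate island — boundary = 113.66 mm; the cube at (11.5, 15.5) is not intersected at this z (z outside [9, 18.5]); Taking the first minus the rest: none of the subtracted shapes is present at this height, so the result so far is unchanged — boundary = 113.66 mm. So its perimeter = 113.66 mm. Layer 69 is larger (113.66 vs 49.20 mm).

layer 69 (z = 8.28 mm)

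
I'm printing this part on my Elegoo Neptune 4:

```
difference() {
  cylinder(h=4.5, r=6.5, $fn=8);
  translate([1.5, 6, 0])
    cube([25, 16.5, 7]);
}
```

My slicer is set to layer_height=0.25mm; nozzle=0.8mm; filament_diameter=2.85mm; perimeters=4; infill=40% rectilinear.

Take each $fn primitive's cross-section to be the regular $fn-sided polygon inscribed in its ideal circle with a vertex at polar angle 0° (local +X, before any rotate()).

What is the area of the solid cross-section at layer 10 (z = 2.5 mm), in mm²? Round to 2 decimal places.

119.50 mm²

At z = 2.5 mm: the r=6.5 cylinder gives a regular 8-gon of circumradius 6.5 (constant along its height) (area = (8/2)·6.500²·sin(360°/8) = 119.50 mm²); the cube at (1.5, 6) is present — its section is the full 25×16.5 rectangle (area 412.50 mm²); Subtracting the remaining from the first: starting from the r=6.5 cylinder (119.50 mm²), the 25×16.5 cube at (1.5, 6) misses the remaining region (no effect) — area = 119.50 mm². Overall, the cross-section is a single solid region. Net area = 119.50 mm².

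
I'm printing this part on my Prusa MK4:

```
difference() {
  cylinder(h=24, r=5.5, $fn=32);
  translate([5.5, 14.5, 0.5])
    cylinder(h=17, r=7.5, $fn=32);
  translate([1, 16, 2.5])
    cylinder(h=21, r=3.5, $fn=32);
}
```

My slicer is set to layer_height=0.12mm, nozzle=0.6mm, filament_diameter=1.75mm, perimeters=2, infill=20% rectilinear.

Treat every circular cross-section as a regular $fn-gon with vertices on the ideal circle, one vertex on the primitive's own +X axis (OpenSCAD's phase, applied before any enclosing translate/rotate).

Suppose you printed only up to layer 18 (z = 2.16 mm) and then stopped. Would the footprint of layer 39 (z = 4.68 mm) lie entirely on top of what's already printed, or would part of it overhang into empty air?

entirely on top

Compare the two slices. At z = 2.16: the cylinder: section is a regular 32-gon, circumradius r=5.5 (area = (32/2)·5.500²·sin(360°/32) = 94.42 mm²); the r=7.5 cylinder at (5.5, 14.5) contributes a regular 32-gon of circumradius 7.5 (area = (32/2)·7.500²·sin(360°/32) = 175.58 mm²); the cylinder at (1, 16) is not intersected at this z (z outside [2.5, 23.5]); After the difference (first − rest): starting from the r=5.5 cylinder (94.42 mm²), the r=7.5 cylinder at (5.5, 14.5) misses the remaining region (no effect) — area = 94.42 mm². At z = 4.68: the r=5.5 cylinder gives a regular 32-gon of circumradius 5.5 (constant along its height) (area = (32/2)·5.500²·sin(360°/32) = 94.42 mm²); the r=7.5 cylinder at (5.5, 14.5) contributes a regular 32-gon of circumradius 7.5 (area = (32/2)·7.500²·sin(360°/32) = 175.58 mm²); the cylinder at (1, 16): section is a regular 32-gon, circumradius r=3.5 (area = (32/2)·3.500²·sin(360°/32) = 38.24 mm²); After the difference (first − rest): starting from the r=5.5 cylinder (94.42 mm²), the r=7.5 cylinder at (5.5, 14.5) misses the remaining region (no effect); the r=3.5 cylinder at (1, 16) misses the remaining region (no effect) — area = 94.42 mm². Checking containment: the cross-section at z = 4.68 is a subset of the cross-section at z = 2.16.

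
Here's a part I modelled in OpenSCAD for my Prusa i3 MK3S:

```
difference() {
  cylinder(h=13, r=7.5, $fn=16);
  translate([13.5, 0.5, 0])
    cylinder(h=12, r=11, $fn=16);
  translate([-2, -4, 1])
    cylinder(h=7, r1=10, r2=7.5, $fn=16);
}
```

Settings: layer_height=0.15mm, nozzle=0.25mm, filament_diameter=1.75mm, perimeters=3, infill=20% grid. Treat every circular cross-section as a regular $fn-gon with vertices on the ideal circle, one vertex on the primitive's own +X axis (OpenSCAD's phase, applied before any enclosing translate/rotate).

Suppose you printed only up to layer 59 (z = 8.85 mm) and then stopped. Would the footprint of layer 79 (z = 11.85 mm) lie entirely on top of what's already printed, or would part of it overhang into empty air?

Compare the two slices. At z = 8.85: the cylinder: section is a regular 16-gon, circumradius r=7.5 (area = (16/2)·7.500²·sin(360°/16) = 172.21 mm²); the r=11 cylinder at (13.5, 0.5) contributes a regular 16-gon of circumradius 11 (area = (16/2)·11.000²·sin(360°/16) = 370.44 mm²); the cone at (-2, -4) is not intersected at this z (z outside [1, 8]); Taking the first minus the rest: starting from the r=7.5 cylinder (172.21 mm²), the r=11 cylinder at (13.5, 0.5) partially overlaps it — only the 39.09 mm² overlap (of its 370.44 mm²) is removed, clipping the outline — area = 133.11 mm². At z = 11.85: the cylinder: section is a regular 16-gon, circumradius r=7.5 (area = (16/2)·7.500²·sin(360°/16) = 172.21 mm²); the cylinder at (13.5, 0.5): section is a regular 16-gon, circumradius r=11 (area = (16/2)·11.000²·sin(360°/16) = 370.44 mm²); the cone at (-2, -4) is not intersected at this z (z outside [1, 8]); After the difference (first − rest): starting from the r=7.5 cylinder (172.21 mm²), the r=11 cylinder at (13.5, 0.5) partially overlaps it — only the 39.09 mm² overlap (of its 370.44 mm²) is removed, clipping the outline — area = 133.11 mm². Checking containment: the cross-section at z = 11.85 is a subset of the cross-section at z = 8.85.

entirely on top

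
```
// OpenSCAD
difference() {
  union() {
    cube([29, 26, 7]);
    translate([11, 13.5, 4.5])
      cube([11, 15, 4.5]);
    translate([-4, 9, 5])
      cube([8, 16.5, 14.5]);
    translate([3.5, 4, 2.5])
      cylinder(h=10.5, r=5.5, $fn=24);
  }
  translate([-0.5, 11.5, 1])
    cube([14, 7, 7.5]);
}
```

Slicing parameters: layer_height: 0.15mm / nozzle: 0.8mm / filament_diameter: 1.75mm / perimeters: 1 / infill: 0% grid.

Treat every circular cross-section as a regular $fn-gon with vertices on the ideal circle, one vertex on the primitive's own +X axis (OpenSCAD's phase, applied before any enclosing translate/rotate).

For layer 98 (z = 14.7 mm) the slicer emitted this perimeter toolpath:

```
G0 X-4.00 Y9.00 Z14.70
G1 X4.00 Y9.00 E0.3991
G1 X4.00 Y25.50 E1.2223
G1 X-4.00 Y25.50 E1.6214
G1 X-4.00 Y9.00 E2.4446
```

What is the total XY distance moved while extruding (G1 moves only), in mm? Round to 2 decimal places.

49.00 mm

Sum the Euclidean lengths of each G1 segment: total = 49.00 mm.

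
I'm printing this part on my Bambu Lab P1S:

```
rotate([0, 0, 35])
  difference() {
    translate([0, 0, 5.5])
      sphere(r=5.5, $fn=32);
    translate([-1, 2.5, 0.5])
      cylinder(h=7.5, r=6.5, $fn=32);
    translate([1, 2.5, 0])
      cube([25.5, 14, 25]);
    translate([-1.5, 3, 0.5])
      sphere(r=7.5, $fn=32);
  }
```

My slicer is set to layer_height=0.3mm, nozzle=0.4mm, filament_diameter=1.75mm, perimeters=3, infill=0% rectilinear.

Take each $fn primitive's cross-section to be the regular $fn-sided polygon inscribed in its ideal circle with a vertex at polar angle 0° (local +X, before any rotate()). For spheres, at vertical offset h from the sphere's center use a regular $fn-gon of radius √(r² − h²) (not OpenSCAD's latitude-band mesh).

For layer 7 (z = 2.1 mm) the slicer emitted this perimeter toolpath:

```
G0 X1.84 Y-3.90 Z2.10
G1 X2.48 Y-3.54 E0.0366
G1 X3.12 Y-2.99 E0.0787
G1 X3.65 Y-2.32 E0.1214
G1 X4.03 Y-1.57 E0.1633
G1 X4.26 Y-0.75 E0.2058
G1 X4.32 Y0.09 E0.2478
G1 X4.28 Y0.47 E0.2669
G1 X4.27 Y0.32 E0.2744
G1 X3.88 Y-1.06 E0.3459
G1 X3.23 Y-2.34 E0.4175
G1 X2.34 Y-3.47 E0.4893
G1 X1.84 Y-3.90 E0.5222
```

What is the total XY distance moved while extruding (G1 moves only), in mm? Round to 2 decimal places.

Sum the Euclidean lengths of each G1 segment: total = 10.47 mm.

10.47 mm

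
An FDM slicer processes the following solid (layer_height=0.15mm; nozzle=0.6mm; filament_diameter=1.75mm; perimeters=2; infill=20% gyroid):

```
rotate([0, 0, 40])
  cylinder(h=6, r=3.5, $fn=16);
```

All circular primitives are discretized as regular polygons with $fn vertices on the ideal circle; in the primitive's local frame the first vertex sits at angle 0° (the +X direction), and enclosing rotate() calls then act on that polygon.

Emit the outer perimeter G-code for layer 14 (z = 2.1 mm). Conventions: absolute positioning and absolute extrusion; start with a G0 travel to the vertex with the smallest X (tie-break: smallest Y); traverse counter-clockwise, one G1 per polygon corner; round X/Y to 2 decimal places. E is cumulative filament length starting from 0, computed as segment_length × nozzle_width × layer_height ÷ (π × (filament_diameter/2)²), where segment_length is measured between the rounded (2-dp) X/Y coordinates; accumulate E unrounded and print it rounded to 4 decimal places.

G0 X-3.49 Y0.31 Z2.10
G1 X-3.34 Y-1.05 E0.0512
G1 X-2.68 Y-2.25 E0.1024
G1 X-1.62 Y-3.10 E0.1533
G1 X-0.31 Y-3.49 E0.2044
G1 X1.05 Y-3.34 E0.2556
G1 X2.25 Y-2.68 E0.3069
G1 X3.10 Y-1.62 E0.3577
G1 X3.49 Y-0.31 E0.4088
G1 X3.34 Y1.05 E0.4600
G1 X2.68 Y2.25 E0.5113
G1 X1.62 Y3.10 E0.5621
G1 X0.31 Y3.49 E0.6133
G1 X-1.05 Y3.34 E0.6645
G1 X-2.25 Y2.68 E0.7157
G1 X-3.10 Y1.62 E0.7666
G1 X-3.49 Y0.31 E0.8177

At z = 2.1 mm: the r=3.5 cylinder gives a regular 16-gon of circumradius 3.5 (constant along its height); (rotated 40° about Z; rotation is an isometry so areas/perimeters/island counts are preserved). The outline is a single polygon with 16 vertices. Extrusion per mm of travel: 0.6 × 0.15 / (π × 0.875²) = 0.037418. Accumulating E over each segment gives final E = 0.8177.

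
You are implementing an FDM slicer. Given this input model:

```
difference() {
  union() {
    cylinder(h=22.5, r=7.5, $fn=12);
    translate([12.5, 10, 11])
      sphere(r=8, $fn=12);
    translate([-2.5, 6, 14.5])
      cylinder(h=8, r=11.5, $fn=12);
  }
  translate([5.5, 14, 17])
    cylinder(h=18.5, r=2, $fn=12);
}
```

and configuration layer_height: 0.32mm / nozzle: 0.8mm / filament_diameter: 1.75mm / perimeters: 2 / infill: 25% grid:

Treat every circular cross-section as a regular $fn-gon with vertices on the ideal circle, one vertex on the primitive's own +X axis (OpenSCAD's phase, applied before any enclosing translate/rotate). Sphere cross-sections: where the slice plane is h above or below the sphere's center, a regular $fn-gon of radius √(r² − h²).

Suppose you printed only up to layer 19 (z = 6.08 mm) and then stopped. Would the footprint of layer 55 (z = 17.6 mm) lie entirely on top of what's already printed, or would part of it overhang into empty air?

Compare the two slices. At z = 6.08: the r=7.5 cylinder gives a regular 12-gon of circumradius 7.5 (constant along its height) (area = (12/2)·7.500²·sin(360°/12) = 168.75 mm²); the r=8 sphere at (12.5, 10) contributes a regular 12-gon of circumradius √(8²−4.92²) = 6.308 (area = (12/2)·6.308²·sin(360°/12) = 119.38 mm²); the cylinder at (-2.5, 6) is absent (z outside [14.5, 22.5]); Taking the union: the 2 present regions are separate (no shared area or edge), so areas and boundary lengths simply add and each stays a separate island — area = 288.13 mm²; the cylinder at (5.5, 14) is not intersected at this z (z outside [17, 35.5]); After the difference (first − rest): none of the subtracted shapes is present at this height, so that combined region is unchanged — area = 288.13 mm². At z = 17.6: the cylinder: section is a regular 12-gon, circumradius r=7.5 (area = (12/2)·7.500²·sin(360°/12) = 168.75 mm²); the sphere at (12.5, 10): section is a regular 12-gon, circumradius = √(r²−h²) = √(8²−6.6²) = 4.521 (area = (12/2)·4.521²·sin(360°/12) = 61.32 mm²); the cylinder at (-2.5, 6): section is a regular 12-gon, circumradius r=11.5 (area = (12/2)·11.500²·sin(360°/12) = 396.75 mm²); Combining (union): the regions partially overlap — summed areas 626.82 mm² minus the doubly-counted overlap 140.78 mm² gives 486.04 mm² — area = 486.04 mm²; the r=2 cylinder at (5.5, 14) gives a regular 12-gon of circumradius 2 (constant along its height) (area = (12/2)·2.000²·sin(360°/12) = 12.00 mm²); After the difference (first − rest): starting from that combined region (486.04 mm²), the r=2 cylinder at (5.5, 14) partially overlaps it — only the 5.21 mm² overlap (of its 12.00 mm²) is removed, clipping the outline — area = 480.84 mm². Checking containment: at z = 17.6 the cross-section extends beyond the z = 6.08 cross-section by about 241.12 mm².

part overhangs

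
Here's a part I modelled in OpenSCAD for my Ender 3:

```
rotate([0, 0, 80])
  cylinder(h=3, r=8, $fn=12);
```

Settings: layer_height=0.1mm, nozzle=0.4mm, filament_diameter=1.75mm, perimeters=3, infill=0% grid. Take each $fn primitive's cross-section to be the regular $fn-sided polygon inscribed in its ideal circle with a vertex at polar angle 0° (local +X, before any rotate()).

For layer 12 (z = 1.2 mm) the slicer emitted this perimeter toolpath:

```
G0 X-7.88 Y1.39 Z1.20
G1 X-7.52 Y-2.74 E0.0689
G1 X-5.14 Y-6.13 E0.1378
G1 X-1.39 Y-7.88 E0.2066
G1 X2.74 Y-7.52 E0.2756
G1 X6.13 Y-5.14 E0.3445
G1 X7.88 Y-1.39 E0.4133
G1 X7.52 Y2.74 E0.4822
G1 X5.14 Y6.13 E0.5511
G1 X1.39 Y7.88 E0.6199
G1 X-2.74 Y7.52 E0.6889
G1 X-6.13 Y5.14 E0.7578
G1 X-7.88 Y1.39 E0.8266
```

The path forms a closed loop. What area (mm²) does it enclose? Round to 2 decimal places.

Apply the shoelace formula to the sequence of (X, Y) vertices; enclosed area = 192.08 mm².

192.08 mm²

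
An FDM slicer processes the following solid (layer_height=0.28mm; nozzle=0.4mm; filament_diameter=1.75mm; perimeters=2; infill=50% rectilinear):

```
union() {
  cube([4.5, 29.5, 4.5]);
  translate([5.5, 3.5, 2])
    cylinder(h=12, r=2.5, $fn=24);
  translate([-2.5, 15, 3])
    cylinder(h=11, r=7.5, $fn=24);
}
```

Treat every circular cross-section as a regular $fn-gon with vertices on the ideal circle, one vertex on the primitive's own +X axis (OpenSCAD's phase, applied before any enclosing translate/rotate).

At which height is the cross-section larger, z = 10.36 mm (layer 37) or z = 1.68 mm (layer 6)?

layer 37 (z = 10.36 mm)

Layer 37 (z = 10.36): the cube is absent (z outside [0, 4.5]); the cylinder at (5.5, 3.5): section is a regular 24-gon, circumradius r=2.5 (area = (24/2)·2.500²·sin(360°/24) = 19.41 mm²); the r=7.5 cylinder at (-2.5, 15) gives a regular 24-gon of circumradius 7.5 (constant along its height) (area = (24/2)·7.500²·sin(360°/24) = 174.70 mm²); Combining (union): the 2 present regions are separate (no shared area or edge), so areas and boundary lengths simply add and each stays a separate island — area = 194.11 mm². So its area = 194.11 mm². Layer 6 (z = 1.68): the cube is present — its section is the full 4.5×29.5 rectangle (area 132.75 mm²); the cylinder at (5.5, 3.5) is not intersected at this z (z outside [2, 14]); the cylinder at (-2.5, 15) is not intersected at this z (z outside [3, 14]); Combining (union): only the 4.5×29.5 cube is present, so the union is just that shape — area = 132.75 mm². So its area = 132.75 mm². Layer 37 is larger (194.11 vs 132.75 mm²).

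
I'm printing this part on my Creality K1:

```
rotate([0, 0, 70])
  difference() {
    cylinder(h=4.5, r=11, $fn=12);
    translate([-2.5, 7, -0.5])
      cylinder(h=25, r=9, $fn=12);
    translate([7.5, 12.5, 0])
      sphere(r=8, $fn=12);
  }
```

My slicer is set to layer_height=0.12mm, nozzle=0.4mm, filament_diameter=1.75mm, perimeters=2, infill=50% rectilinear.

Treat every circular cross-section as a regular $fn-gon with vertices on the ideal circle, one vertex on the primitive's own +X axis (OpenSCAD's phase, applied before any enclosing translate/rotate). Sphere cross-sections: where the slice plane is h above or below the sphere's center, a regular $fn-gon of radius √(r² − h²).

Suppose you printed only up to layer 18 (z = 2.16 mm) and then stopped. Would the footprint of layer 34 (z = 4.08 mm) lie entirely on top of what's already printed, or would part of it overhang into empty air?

Compare the two slices. At z = 2.16: the r=11 cylinder contributes a regular 12-gon of circumradius 11 (area = (12/2)·11.000²·sin(360°/12) = 363.00 mm²); the r=9 cylinder at (-2.5, 7) contributes a regular 12-gon of circumradius 9 (area = (12/2)·9.000²·sin(360°/12) = 243.00 mm²); the r=8 sphere at (7.5, 12.5) contributes a regular 12-gon of circumradius √(8²−2.16²) = 7.703 (area = (12/2)·7.703²·sin(360°/12) = 178.00 mm²); Taking the first minus the rest: starting from the r=11 cylinder (363.00 mm²), the r=9 cylinder at (-2.5, 7) partially overlaps it — only the 156.10 mm² overlap (of its 243.00 mm²) is removed, clipping the outline; the r=8 sphere at (7.5, 12.5) partially overlaps it — only the 6.92 mm² overlap (of its 178.00 mm²) is removed, clipping the outline — area = 199.98 mm²; (whole slice rotated 70° about Z — lengths, areas and connectivity unchanged). At z = 4.08: the cylinder: section is a regular 12-gon, circumradius r=11 (area = (12/2)·11.000²·sin(360°/12) = 363.00 mm²); the r=9 cylinder at (-2.5, 7) contributes a regular 12-gon of circumradius 9 (area = (12/2)·9.000²·sin(360°/12) = 243.00 mm²); the r=8 sphere at (7.5, 12.5) slices to a regular 12-gon of circumradius 6.881 (√(r²−h²) with h=4.08 from center) (area = (12/2)·6.881²·sin(360°/12) = 142.06 mm²); After the difference (first − rest): starting from the r=11 cylinder (363.00 mm²), the r=9 cylinder at (-2.5, 7) partially overlaps it — only the 156.10 mm² overlap (of its 243.00 mm²) is removed, clipping the outline; the r=8 sphere at (7.5, 12.5) partially overlaps it — only the 4.29 mm² overlap (of its 142.06 mm²) is removed, clipping the outline — area = 202.61 mm²; (whole slice rotated 70° about Z — lengths, areas and connectivity unchanged). Checking containment: at z = 4.08 the cross-section extends beyond the z = 2.16 cross-section by about 2.63 mm².

part overhangs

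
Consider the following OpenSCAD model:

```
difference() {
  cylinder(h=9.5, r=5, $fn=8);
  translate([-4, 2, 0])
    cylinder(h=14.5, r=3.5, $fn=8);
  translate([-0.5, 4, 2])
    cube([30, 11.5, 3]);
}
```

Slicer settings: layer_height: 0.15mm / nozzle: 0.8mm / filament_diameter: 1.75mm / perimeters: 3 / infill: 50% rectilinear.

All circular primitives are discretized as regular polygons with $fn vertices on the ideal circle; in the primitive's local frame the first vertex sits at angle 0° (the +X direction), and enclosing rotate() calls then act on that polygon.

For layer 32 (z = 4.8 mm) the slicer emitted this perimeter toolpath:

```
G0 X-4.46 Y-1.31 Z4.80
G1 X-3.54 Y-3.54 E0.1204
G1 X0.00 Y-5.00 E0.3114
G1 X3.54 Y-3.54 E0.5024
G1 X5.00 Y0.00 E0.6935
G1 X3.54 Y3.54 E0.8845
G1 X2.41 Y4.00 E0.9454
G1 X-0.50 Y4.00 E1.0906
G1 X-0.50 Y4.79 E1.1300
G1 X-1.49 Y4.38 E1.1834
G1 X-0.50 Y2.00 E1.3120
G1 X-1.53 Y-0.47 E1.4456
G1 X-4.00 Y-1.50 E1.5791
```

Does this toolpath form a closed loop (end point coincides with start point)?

Start point (G0): (-4.46, -1.31). End point (last G1): the path does not return to the start — open.

no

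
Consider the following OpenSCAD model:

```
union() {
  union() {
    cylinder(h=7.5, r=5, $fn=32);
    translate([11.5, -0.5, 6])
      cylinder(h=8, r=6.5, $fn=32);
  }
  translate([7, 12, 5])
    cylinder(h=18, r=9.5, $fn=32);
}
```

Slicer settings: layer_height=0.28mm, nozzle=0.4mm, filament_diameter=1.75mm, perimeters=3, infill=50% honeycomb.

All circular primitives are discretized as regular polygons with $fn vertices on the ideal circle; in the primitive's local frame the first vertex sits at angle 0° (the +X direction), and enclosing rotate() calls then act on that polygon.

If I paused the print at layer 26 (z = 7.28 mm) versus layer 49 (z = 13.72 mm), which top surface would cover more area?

Layer 26 (z = 7.28): the r=5 cylinder contributes a regular 32-gon of circumradius 5 (area = (32/2)·5.000²·sin(360°/32) = 78.04 mm²); the r=6.5 cylinder at (11.5, -0.5) contributes a regular 32-gon of circumradius 6.5 (area = (32/2)·6.500²·sin(360°/32) = 131.88 mm²); Merging all regions: the 2 present regions are separate (no shared area or edge), so areas and boundary lengths simply add and each stays a separate island — area = 209.92 mm²; the r=9.5 cylinder at (7, 12) gives a regular 32-gon of circumradius 9.5 (constant along its height) (area = (32/2)·9.500²·sin(360°/32) = 281.71 mm²); Combining (union): the regions partially overlap — summed areas 491.63 mm² minus the doubly-counted overlap 17.02 mm² gives 474.61 mm² — area = 474.61 mm². So its area = 474.61 mm². Layer 49 (z = 13.72): the cylinder does not reach this height (z outside [0, 7.5]); the r=6.5 cylinder at (11.5, -0.5) contributes a regular 32-gon of circumradius 6.5 (area = (32/2)·6.500²·sin(360°/32) = 131.88 mm²); Merging all regions: only the r=6.5 cylinder at (11.5, -0.5) is present, so the union is just that shape — area = 131.88 mm²; the r=9.5 cylinder at (7, 12) gives a regular 32-gon of circumradius 9.5 (constant along its height) (area = (32/2)·9.500²·sin(360°/32) = 281.71 mm²); Taking the union: the regions partially overlap — summed areas 413.59 mm² minus the doubly-counted overlap 15.60 mm² gives 397.99 mm² — area = 397.99 mm². So its area = 397.99 mm². Layer 26 is larger (474.61 vs 397.99 mm²).

layer 26 (z = 7.28 mm)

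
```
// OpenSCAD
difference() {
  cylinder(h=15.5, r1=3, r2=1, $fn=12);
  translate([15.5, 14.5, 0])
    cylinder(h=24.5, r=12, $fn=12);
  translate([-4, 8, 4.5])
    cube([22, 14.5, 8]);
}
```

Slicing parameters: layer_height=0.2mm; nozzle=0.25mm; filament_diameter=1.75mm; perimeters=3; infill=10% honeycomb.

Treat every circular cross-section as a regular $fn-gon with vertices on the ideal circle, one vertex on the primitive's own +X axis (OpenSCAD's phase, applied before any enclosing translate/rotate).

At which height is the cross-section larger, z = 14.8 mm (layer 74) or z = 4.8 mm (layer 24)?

Layer 74 (z = 14.8): the cone contributes a regular 12-gon of circumradius 1.090 (interpolated between r1=3 and r2=1 at t=0.955) (area = (12/2)·1.090²·sin(360°/12) = 3.57 mm²); the r=12 cylinder at (15.5, 14.5) contributes a regular 12-gon of circumradius 12 (area = (12/2)·12.000²·sin(360°/12) = 432.00 mm²); the cube at (-4, 8) is not intersected at this z (z outside [4.5, 12.5]); Subtracting the remaining from the first: starting from the cone (3.57 mm²), the r=12 cylinder at (15.5, 14.5) misses the remaining region (no effect) — area = 3.57 mm². So its area = 3.57 mm². Layer 24 (z = 4.8): the cone: at t=0.310 of its height the radius interpolates to r₁+(r₂−r₁)t = 2.381, giving a regular 12-gon of that circumradius (area = (12/2)·2.381²·sin(360°/12) = 17.00 mm²); the r=12 cylinder at (15.5, 14.5) contributes a regular 12-gon of circumradius 12 (area = (12/2)·12.000²·sin(360°/12) = 432.00 mm²); the cube at (-4, 8) is present — its section is the full 22×14.5 rectangle (area 319.00 mm²); After the difference (first − rest): starting from the cone (17.00 mm²), the r=12 cylinder at (15.5, 14.5) misses the remaining region (no effect); the 22×14.5 cube at (-4, 8) misses the remaining region (no effect) — area = 17.00 mm². So its area = 17.00 mm². Layer 24 is larger (17.00 vs 3.57 mm²).

layer 24 (z = 4.8 mm)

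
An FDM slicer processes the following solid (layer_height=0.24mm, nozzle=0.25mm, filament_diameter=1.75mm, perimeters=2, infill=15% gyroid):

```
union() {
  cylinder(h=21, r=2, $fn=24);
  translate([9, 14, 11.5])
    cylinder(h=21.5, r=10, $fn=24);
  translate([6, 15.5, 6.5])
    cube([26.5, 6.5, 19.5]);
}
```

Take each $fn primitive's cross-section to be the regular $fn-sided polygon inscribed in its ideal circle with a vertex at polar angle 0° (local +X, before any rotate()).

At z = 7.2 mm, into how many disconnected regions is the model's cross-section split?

2

At z = 7.2 mm: the r=2 cylinder gives a regular 24-gon of circumradius 2 (constant along its height); the cylinder at (9, 14) does not reach this height (z outside [11.5, 33]); the cube at (6, 15.5) is present — its section is the full 26.5×6.5 rectangle; Combining (union): the 2 present regions are separate (no shared area or edge), so areas and boundary lengths simply add and each stays a separate island — 2 connected regions. The result has 2 disconnected regions.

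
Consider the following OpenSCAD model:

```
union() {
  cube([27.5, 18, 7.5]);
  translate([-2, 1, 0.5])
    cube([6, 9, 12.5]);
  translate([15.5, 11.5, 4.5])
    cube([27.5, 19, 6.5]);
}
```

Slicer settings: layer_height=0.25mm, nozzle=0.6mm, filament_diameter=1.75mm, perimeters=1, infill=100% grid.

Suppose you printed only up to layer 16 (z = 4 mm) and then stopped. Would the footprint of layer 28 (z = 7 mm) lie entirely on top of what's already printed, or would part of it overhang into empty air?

Compare the two slices. At z = 4: the 27.5×18 cube contributes its full rectangle (area 495.00 mm²); the cube at (-2, 1) (footprint 6×9) is included at this height (area 54.00 mm²); the cube at (15.5, 11.5) is not intersected at this z (z outside [4.5, 11]); Merging all regions: the regions partially overlap — summed areas 549.00 mm² minus the doubly-counted overlap 36.00 mm² gives 513.00 mm² — area = 513.00 mm². At z = 7: the 27.5×18 cube contributes its full rectangle (area 495.00 mm²); the cube at (-2, 1) (footprint 6×9) is included at this height (area 54.00 mm²); the cube at (15.5, 11.5) (footprint 27.5×19) is included at this height (area 522.50 mm²); Combining (union): the regions partially overlap — summed areas 1071.50 mm² minus the doubly-counted overlap 114.00 mm² gives 957.50 mm² — area = 957.50 mm². Checking containment: at z = 7 the cross-section extends beyond the z = 4 cross-section by about 444.50 mm².

part overhangs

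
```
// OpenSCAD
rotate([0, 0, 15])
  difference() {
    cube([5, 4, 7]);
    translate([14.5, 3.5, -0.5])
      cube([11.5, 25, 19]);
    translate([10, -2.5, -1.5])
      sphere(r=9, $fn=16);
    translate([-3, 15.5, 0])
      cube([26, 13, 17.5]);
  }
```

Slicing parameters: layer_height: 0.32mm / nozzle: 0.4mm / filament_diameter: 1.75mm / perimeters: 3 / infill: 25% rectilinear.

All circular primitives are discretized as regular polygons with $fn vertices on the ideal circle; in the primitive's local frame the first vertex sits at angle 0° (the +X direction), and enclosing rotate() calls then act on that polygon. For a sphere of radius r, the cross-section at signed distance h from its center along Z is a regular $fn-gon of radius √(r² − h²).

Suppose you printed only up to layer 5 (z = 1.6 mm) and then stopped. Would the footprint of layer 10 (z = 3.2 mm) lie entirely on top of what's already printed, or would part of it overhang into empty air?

Compare the two slices. At z = 1.6: the 5×4 cube contributes its full rectangle (area 20.00 mm²); the cube at (14.5, 3.5) is present — its section is the full 11.5×25 rectangle (area 287.50 mm²); the sphere at (10, -2.5): section is a regular 16-gon, circumradius = √(r²−h²) = √(9²−3.1²) = 8.449 (area = (16/2)·8.449²·sin(360°/16) = 218.56 mm²); the cube at (-3, 15.5) is present — its section is the full 26×13 rectangle (area 338.00 mm²); After the difference (first − rest): starting from the 5×4 cube (20.00 mm²), the 11.5×25 cube at (14.5, 3.5) misses the remaining region (no effect); the r=9 sphere at (10, -2.5) partially overlaps it — only the 7.60 mm² overlap (of its 218.56 mm²) is removed, clipping the outline; the 26×13 cube at (-3, 15.5) misses the remaining region (no effect) — area = 12.40 mm²; (rotated 15° about Z; rotation is an isometry so areas/perimeters/island counts are preserved). At z = 3.2: the 5×4 cube contributes its full rectangle (area 20.00 mm²); the 11.5×25 cube at (14.5, 3.5) contributes its full rectangle (area 287.50 mm²); the r=9 sphere at (10, -2.5) slices to a regular 16-gon of circumradius 7.675 (√(r²−h²) with h=4.7 from center) (area = (16/2)·7.675²·sin(360°/16) = 180.35 mm²); the cube at (-3, 15.5) (footprint 26×13) is included at this height (area 338.00 mm²); Taking the first minus the rest: starting from the 5×4 cube (20.00 mm²), the 11.5×25 cube at (14.5, 3.5) misses the remaining region (no effect); the r=9 sphere at (10, -2.5) partially overlaps it — only the 4.13 mm² overlap (of its 180.35 mm²) is removed, clipping the outline; the 26×13 cube at (-3, 15.5) misses the remaining region (no effect) — area = 15.87 mm²; (whole slice rotated 15° about Z — lengths, areas and connectivity unchanged). Checking containment: at z = 3.2 the cross-section extends beyond the z = 1.6 cross-section by about 3.47 mm².

part overhangs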